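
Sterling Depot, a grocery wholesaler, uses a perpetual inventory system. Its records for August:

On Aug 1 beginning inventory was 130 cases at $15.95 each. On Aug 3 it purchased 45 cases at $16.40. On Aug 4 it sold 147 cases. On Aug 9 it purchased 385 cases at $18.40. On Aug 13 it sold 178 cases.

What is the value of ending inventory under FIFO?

Aug 4, 147 sold [FIFO — oldest first]: 130 @ $15.95 + 17 @ $16.40 = $2,352.30
Aug 13, 178 sold [FIFO — oldest first]: 28 @ $16.40 + 150 @ $18.40 = $3,219.20
Total COGS = $2,352.30 + $3,219.20 = $5,571.50
Ending inventory: 235 @ $18.40 = $4,324.00

Ending inventory = $4,324.00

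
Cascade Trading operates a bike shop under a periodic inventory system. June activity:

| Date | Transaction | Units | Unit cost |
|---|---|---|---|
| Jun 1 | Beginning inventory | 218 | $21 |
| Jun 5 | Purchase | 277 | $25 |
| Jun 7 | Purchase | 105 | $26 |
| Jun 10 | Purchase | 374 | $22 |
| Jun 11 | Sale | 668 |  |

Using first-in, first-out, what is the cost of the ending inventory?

Jun 11, 668 sold [FIFO — oldest first]: 218 @ $21 + 277 @ $25 + 105 @ $26 + 68 @ $22 = $15,729
Ending inventory: 306 @ $22 = $6,732

Ending inventory = $6,732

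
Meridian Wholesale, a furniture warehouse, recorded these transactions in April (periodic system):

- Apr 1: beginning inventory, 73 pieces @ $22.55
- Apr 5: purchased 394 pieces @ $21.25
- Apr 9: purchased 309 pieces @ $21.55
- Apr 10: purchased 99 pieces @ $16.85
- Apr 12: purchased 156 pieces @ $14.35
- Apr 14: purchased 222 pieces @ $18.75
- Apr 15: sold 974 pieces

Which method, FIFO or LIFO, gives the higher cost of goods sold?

FIFO

FIFO COGS: 73 @ $22.55 + 394 @ $21.25 + 309 @ $21.55 + 99 @ $16.85 + 99 @ $14.35 = $19,766.40
LIFO COGS: 222 @ $18.75 + 156 @ $14.35 + 99 @ $16.85 + 309 @ $21.55 + 188 @ $21.25 = $18,723.20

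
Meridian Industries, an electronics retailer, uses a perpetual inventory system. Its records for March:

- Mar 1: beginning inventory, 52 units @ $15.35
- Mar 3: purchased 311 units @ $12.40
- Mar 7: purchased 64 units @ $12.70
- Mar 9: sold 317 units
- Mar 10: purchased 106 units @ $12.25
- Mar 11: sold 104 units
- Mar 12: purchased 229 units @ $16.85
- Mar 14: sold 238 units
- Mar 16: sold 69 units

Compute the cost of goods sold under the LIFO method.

Mar 9, 317 sold [LIFO — newest first]: 64 @ $12.70 + 253 @ $12.40 = $3,950.00
Mar 11, 104 sold [LIFO — newest first]: 104 @ $12.25 = $1,274.00
Mar 14, 238 sold [LIFO — newest first]: 229 @ $16.85 + 2 @ $12.25 + 7 @ $12.40 = $3,969.95
Mar 16, 69 sold [LIFO — newest first]: 51 @ $12.40 + 18 @ $15.35 = $908.70
Total COGS = $3,950.00 + $1,274.00 + $3,969.95 + $908.70 = $10,102.65
Ending inventory: 34 @ $15.35 = $521.90
Check: goods available $10,624.55 = COGS $10,102.65 + ending $521.90

COGS = $10,102.65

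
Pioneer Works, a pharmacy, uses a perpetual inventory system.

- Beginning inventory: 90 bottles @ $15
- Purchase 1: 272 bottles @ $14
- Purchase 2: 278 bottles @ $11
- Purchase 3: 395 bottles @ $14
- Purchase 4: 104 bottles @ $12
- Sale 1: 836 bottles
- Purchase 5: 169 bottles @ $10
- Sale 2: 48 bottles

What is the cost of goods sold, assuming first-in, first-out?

Sale 1 (836) [FIFO — oldest first]: 90 @ $15 + 272 @ $14 + 278 @ $11 + 196 @ $14 = $10,960
Sale 2 (48) [FIFO — oldest first]: 48 @ $14 = $672
Total COGS = $10,960 + $672 = $11,632
Ending inventory: 151 @ $14 + 104 @ $12 + 169 @ $10 = $5,052
Check: goods available $16,684 = COGS $11,632 + ending $5,052

COGS = $11,632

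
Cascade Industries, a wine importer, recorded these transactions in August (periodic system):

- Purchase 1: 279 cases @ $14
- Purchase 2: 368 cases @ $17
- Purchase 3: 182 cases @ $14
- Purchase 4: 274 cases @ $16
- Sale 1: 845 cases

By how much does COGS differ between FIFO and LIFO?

$516

FIFO COGS: 279 @ $14 + 368 @ $17 + 182 @ $14 + 16 @ $16 = $12,966
LIFO COGS: 274 @ $16 + 182 @ $14 + 368 @ $17 + 21 @ $14 = $13,482
Difference = |$12,966 − $13,482| = $516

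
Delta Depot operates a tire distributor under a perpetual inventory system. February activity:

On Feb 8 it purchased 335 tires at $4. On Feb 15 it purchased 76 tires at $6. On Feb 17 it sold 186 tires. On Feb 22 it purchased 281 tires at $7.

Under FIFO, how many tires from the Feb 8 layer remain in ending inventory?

149

Feb 17, 186 sold [FIFO — oldest first]: 186 @ $4 = $744
Ending inventory: 149 @ $4 + 76 @ $6 + 281 @ $7 = $3,019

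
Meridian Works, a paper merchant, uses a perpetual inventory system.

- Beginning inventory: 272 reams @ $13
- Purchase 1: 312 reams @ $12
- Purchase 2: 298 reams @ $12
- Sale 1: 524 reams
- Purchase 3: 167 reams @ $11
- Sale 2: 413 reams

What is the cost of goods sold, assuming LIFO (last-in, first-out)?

Sale 1 (524) [LIFO — newest first]: 298 @ $12 + 226 @ $12 = $6,288
Sale 2 (413) [LIFO — newest first]: 167 @ $11 + 86 @ $12 + 160 @ $13 = $4,949
Total COGS = $6,288 + $4,949 = $11,237
Ending inventory: 112 @ $13 = $1,456
Check: goods available $12,693 = COGS $11,237 + ending $1,456

COGS = $11,237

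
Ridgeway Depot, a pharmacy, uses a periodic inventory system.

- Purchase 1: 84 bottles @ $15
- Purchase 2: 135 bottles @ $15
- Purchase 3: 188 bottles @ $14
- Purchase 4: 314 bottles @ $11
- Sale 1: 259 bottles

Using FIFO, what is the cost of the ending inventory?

Ending inventory = $5,526

Sale 1 (259) [FIFO — oldest first]: 84 @ $15 + 135 @ $15 + 40 @ $14 = $3,845
Ending inventory: 148 @ $14 + 314 @ $11 = $5,526
Check: goods available $9,371 = COGS $3,845 + ending $5,526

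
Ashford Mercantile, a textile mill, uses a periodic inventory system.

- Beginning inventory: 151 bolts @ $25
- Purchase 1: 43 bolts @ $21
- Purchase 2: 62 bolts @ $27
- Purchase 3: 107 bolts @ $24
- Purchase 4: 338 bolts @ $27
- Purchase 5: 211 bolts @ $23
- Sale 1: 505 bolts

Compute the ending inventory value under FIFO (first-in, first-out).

Sale 1 (505) [FIFO — oldest first]: 151 @ $25 + 43 @ $21 + 62 @ $27 + 107 @ $24 + 142 @ $27 = $12,754
Ending inventory: 196 @ $27 + 211 @ $23 = $10,145
Check: goods available $22,899 = COGS $12,754 + ending $10,145

Ending inventory = $10,145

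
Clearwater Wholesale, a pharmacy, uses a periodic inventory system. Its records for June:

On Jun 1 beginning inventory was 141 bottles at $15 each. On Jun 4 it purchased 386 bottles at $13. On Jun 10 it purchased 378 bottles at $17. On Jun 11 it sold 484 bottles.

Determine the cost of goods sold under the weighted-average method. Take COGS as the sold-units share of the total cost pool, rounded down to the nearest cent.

COGS = $7,251.44

Jun 11, sell 484: 484/905 × $13,559.00 → $7,251.44
Ending inventory (cost pool remaining) = $6,307.56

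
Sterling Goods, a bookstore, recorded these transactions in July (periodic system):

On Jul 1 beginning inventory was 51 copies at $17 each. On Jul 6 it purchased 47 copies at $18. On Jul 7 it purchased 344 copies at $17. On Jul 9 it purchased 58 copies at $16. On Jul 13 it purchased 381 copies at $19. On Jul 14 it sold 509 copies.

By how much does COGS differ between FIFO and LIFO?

$697

FIFO COGS: 51 @ $17 + 47 @ $18 + 344 @ $17 + 58 @ $16 + 9 @ $19 = $8,660
LIFO COGS: 381 @ $19 + 58 @ $16 + 70 @ $17 = $9,357
Difference = |$8,660 − $9,357| = $697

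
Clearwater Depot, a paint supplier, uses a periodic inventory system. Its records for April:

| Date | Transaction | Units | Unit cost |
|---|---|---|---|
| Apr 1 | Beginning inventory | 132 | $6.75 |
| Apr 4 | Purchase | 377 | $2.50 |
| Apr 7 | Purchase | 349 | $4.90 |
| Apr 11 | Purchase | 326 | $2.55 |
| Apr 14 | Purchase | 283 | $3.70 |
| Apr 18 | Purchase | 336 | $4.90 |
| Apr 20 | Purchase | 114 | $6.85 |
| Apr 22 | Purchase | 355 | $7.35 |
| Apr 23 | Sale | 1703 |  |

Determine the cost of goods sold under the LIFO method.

COGS = $8,331.05

Apr 23, 1703 sold [LIFO — newest first]: 355 @ $7.35 + 114 @ $6.85 + 336 @ $4.90 + 283 @ $3.70 + 326 @ $2.55 + 289 @ $4.90 = $8,331.05
Ending inventory: 132 @ $6.75 + 377 @ $2.50 + 60 @ $4.90 = $2,127.50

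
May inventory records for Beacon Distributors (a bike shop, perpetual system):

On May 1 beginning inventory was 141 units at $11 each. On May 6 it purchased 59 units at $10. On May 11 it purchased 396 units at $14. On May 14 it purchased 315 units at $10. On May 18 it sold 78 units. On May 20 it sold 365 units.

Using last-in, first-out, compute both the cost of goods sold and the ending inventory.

COGS = $4,942; ending inventory = $5,893

May 18, 78 sold [LIFO — newest first]: 78 @ $10 = $780
May 20, 365 sold [LIFO — newest first]: 237 @ $10 + 128 @ $14 = $4,162
Total COGS = $780 + $4,162 = $4,942
Ending inventory: 141 @ $11 + 59 @ $10 + 268 @ $14 = $5,893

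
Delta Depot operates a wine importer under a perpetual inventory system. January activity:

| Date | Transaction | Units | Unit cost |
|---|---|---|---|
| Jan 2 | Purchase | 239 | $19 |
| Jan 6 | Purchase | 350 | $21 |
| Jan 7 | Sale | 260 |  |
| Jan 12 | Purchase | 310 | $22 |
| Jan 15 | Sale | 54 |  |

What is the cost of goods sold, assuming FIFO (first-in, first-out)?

Jan 7, 260 sold [FIFO — oldest first]: 239 @ $19 + 21 @ $21 = $4,982
Jan 15, 54 sold [FIFO — oldest first]: 54 @ $21 = $1,134
Total COGS = $4,982 + $1,134 = $6,116
Ending inventory: 275 @ $21 + 310 @ $22 = $12,595
Check: goods available $18,711 = COGS $6,116 + ending $12,595

COGS = $6,116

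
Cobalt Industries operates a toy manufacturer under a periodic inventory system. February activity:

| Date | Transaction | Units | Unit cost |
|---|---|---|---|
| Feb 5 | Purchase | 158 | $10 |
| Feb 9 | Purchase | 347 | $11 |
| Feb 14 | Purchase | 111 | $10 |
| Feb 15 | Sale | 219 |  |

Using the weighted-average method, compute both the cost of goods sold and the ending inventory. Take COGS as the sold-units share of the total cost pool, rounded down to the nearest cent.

Feb 15, sell 219: 219/616 × $6,507.00 → $2,313.36
Ending inventory (cost pool remaining) = $4,193.64

COGS = $2,313.36; ending inventory = $4,193.64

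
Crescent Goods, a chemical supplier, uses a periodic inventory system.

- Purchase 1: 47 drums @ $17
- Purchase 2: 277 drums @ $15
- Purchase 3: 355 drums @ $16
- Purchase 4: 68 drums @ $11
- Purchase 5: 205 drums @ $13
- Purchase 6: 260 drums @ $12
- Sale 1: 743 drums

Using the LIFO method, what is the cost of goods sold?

COGS = $9,893

Sale 1 (743) [LIFO — newest first]: 260 @ $12 + 205 @ $13 + 68 @ $11 + 210 @ $16 = $9,893
Ending inventory: 47 @ $17 + 277 @ $15 + 145 @ $16 = $7,274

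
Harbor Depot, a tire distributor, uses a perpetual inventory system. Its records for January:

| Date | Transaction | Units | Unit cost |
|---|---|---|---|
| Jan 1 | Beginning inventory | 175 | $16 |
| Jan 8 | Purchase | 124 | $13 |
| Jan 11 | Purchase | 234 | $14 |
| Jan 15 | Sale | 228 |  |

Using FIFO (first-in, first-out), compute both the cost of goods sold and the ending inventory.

COGS = $3,489; ending inventory = $4,199

Jan 15, 228 sold [FIFO — oldest first]: 175 @ $16 + 53 @ $13 = $3,489
Ending inventory: 71 @ $13 + 234 @ $14 = $4,199
Check: goods available $7,688 = COGS $3,489 + ending $4,199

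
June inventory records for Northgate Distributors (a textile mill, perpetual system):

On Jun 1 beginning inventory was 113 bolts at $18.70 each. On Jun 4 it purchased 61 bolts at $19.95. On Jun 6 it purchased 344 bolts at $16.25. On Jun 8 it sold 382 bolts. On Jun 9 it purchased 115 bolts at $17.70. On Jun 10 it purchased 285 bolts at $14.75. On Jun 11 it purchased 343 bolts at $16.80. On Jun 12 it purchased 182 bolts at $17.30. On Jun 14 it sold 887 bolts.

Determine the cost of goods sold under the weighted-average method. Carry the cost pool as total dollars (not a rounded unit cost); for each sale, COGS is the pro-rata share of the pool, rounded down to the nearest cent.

COGS = $21,201.64

After Jun 1: 113 on hand, pool $2,113.10 (≈ $18.7000 each)
After Jun 4: 174 on hand, pool $3,330.05 (≈ $19.1382 each)
After Jun 6: 518 on hand, pool $8,920.05 (≈ $17.2202 each)
Jun 8, sell 382: 382/518 × $8,920.05 → $6,578.10
After Jun 9: 251 on hand, pool $4,377.45 (≈ $17.4400 each)
After Jun 10: 536 on hand, pool $8,581.20 (≈ $16.0097 each)
After Jun 11: 879 on hand, pool $14,343.60 (≈ $16.3181 each)
After Jun 12: 1061 on hand, pool $17,492.20 (≈ $16.4865 each)
Jun 14, sell 887: 887/1061 × $17,492.20 → $14,623.54
Total COGS = $6,578.10 + $14,623.54 = $21,201.64
Ending inventory (cost pool remaining) = $2,868.66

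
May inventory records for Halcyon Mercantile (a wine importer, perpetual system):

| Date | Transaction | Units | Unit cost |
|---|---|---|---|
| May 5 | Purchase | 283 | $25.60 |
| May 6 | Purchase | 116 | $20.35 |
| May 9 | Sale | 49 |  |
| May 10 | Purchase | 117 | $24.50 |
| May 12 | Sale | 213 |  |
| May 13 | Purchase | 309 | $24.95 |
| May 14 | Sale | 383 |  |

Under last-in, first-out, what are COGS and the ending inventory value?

COGS = $15,573.45; ending inventory = $4,608.00

May 9, 49 sold [LIFO — newest first]: 49 @ $20.35 = $997.15
May 12, 213 sold [LIFO — newest first]: 117 @ $24.50 + 67 @ $20.35 + 29 @ $25.60 = $4,972.35
May 14, 383 sold [LIFO — newest first]: 309 @ $24.95 + 74 @ $25.60 = $9,603.95
Total COGS = $997.15 + $4,972.35 + $9,603.95 = $15,573.45
Ending inventory: 180 @ $25.60 = $4,608.00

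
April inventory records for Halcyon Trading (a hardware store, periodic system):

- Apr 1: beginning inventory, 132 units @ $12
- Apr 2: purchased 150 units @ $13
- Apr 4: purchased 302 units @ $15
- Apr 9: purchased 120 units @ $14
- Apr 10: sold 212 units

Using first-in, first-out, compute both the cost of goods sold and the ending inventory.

COGS = $2,624; ending inventory = $7,120

Apr 10, 212 sold [FIFO — oldest first]: 132 @ $12 + 80 @ $13 = $2,624
Ending inventory: 70 @ $13 + 302 @ $15 + 120 @ $14 = $7,120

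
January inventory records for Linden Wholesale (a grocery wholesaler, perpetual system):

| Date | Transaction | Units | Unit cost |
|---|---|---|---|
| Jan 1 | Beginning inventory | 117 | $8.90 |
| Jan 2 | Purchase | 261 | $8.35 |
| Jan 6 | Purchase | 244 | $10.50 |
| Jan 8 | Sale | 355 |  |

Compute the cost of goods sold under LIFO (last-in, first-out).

COGS = $3,488.85

Jan 8, 355 sold [LIFO — newest first]: 244 @ $10.50 + 111 @ $8.35 = $3,488.85
Ending inventory: 117 @ $8.90 + 150 @ $8.35 = $2,293.80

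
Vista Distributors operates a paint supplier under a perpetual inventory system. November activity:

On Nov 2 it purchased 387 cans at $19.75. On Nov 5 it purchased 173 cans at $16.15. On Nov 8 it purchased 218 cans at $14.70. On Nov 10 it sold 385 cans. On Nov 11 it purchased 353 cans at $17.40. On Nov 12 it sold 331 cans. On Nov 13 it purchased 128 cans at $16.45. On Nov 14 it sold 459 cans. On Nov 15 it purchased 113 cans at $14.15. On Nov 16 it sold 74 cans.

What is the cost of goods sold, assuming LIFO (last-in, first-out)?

Nov 10, 385 sold [LIFO — newest first]: 218 @ $14.70 + 167 @ $16.15 = $5,901.65
Nov 12, 331 sold [LIFO — newest first]: 331 @ $17.40 = $5,759.40
Nov 14, 459 sold [LIFO — newest first]: 128 @ $16.45 + 22 @ $17.40 + 6 @ $16.15 + 303 @ $19.75 = $8,569.55
Nov 16, 74 sold [LIFO — newest first]: 74 @ $14.15 = $1,047.10
Total COGS = $5,901.65 + $5,759.40 + $8,569.55 + $1,047.10 = $21,277.70
Ending inventory: 84 @ $19.75 + 39 @ $14.15 = $2,210.85
Check: goods available $23,488.55 = COGS $21,277.70 + ending $2,210.85

COGS = $21,277.70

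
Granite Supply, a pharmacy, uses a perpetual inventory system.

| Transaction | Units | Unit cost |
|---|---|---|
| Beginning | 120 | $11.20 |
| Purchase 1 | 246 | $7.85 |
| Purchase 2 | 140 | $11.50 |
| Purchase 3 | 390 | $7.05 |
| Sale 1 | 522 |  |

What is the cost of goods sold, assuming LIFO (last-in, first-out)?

COGS = $4,267.50

Sale 1 (522) [LIFO — newest first]: 390 @ $7.05 + 132 @ $11.50 = $4,267.50
Ending inventory: 120 @ $11.20 + 246 @ $7.85 + 8 @ $11.50 = $3,367.10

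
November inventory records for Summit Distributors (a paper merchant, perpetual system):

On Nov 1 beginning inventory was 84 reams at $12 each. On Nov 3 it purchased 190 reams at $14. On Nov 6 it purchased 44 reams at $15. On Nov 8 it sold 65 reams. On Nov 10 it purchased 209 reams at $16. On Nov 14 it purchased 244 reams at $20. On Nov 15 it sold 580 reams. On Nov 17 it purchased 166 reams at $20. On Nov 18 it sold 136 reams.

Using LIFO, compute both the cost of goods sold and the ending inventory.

COGS = $13,676; ending inventory = $2,196

Nov 8, 65 sold [LIFO — newest first]: 44 @ $15 + 21 @ $14 = $954
Nov 15, 580 sold [LIFO — newest first]: 244 @ $20 + 209 @ $16 + 127 @ $14 = $10,002
Nov 18, 136 sold [LIFO — newest first]: 136 @ $20 = $2,720
Total COGS = $954 + $10,002 + $2,720 = $13,676
Ending inventory: 84 @ $12 + 42 @ $14 + 30 @ $20 = $2,196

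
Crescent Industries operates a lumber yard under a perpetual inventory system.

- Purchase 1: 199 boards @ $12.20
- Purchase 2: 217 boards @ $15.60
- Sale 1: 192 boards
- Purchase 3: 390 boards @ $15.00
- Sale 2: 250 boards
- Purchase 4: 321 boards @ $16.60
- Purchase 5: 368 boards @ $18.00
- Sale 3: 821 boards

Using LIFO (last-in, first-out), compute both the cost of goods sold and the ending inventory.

COGS = $20,677.80; ending inventory = $2,937.80

Sale 1 (192) [LIFO — newest first]: 192 @ $15.60 = $2,995.20
Sale 2 (250) [LIFO — newest first]: 250 @ $15.00 = $3,750.00
Sale 3 (821) [LIFO — newest first]: 368 @ $18.00 + 321 @ $16.60 + 132 @ $15.00 = $13,932.60
Total COGS = $2,995.20 + $3,750.00 + $13,932.60 = $20,677.80
Ending inventory: 199 @ $12.20 + 25 @ $15.60 + 8 @ $15.00 = $2,937.80
Check: goods available $23,615.60 = COGS $20,677.80 + ending $2,937.80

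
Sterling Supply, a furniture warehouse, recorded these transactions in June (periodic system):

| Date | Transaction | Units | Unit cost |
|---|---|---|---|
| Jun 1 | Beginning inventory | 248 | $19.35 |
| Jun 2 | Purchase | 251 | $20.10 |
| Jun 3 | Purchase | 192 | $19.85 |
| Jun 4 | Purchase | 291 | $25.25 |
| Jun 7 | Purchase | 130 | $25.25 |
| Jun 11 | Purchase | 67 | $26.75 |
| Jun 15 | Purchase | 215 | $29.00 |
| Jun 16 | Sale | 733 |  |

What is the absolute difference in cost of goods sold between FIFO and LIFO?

$4,537.40

FIFO COGS: 248 @ $19.35 + 251 @ $20.10 + 192 @ $19.85 + 42 @ $25.25 = $14,715.60
LIFO COGS: 215 @ $29.00 + 67 @ $26.75 + 130 @ $25.25 + 291 @ $25.25 + 30 @ $19.85 = $19,253.00
Difference = |$14,715.60 − $19,253.00| = $4,537.40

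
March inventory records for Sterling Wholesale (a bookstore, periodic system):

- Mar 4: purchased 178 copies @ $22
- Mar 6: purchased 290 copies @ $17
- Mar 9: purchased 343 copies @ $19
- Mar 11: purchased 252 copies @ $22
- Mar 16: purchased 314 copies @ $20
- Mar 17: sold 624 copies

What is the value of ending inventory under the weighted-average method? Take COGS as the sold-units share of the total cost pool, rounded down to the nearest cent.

Mar 17, sell 624: 624/1377 × $27,187.00 → $12,320.03
Ending inventory (cost pool remaining) = $14,866.97

Ending inventory = $14,866.97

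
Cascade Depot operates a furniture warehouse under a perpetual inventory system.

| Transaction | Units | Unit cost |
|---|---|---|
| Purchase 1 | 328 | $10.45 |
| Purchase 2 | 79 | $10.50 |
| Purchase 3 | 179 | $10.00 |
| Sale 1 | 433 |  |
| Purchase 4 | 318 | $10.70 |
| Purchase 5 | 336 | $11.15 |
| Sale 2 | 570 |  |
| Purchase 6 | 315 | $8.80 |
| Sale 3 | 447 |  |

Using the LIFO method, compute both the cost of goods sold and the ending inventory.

COGS = $14,870.85; ending inventory = $1,097.25

Sale 1 (433) [LIFO — newest first]: 179 @ $10.00 + 79 @ $10.50 + 175 @ $10.45 = $4,448.25
Sale 2 (570) [LIFO — newest first]: 336 @ $11.15 + 234 @ $10.70 = $6,250.20
Sale 3 (447) [LIFO — newest first]: 315 @ $8.80 + 84 @ $10.70 + 48 @ $10.45 = $4,172.40
Total COGS = $4,448.25 + $6,250.20 + $4,172.40 = $14,870.85
Ending inventory: 105 @ $10.45 = $1,097.25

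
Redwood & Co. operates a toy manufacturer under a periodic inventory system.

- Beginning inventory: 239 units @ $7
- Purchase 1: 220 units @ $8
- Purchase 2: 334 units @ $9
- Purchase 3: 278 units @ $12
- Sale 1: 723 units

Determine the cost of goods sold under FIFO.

COGS = $5,809

Sale 1 (723) [FIFO — oldest first]: 239 @ $7 + 220 @ $8 + 264 @ $9 = $5,809
Ending inventory: 70 @ $9 + 278 @ $12 = $3,966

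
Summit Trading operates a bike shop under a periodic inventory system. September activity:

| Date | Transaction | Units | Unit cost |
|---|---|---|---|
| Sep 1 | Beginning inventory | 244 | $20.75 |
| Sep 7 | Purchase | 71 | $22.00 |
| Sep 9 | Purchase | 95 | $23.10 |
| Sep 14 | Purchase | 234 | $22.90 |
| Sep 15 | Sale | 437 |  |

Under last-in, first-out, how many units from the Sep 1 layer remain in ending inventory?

Sep 15, 437 sold [LIFO — newest first]: 234 @ $22.90 + 95 @ $23.10 + 71 @ $22.00 + 37 @ $20.75 = $9,882.85
Ending inventory: 207 @ $20.75 = $4,295.25

207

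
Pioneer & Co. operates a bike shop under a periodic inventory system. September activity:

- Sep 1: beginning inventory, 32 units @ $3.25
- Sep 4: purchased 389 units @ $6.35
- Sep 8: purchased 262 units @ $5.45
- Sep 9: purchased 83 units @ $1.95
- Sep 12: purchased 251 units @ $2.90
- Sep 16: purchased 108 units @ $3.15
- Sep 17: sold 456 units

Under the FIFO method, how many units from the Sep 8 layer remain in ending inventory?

227

Sep 17, 456 sold [FIFO — oldest first]: 32 @ $3.25 + 389 @ $6.35 + 35 @ $5.45 = $2,764.90
Ending inventory: 227 @ $5.45 + 83 @ $1.95 + 251 @ $2.90 + 108 @ $3.15 = $2,467.10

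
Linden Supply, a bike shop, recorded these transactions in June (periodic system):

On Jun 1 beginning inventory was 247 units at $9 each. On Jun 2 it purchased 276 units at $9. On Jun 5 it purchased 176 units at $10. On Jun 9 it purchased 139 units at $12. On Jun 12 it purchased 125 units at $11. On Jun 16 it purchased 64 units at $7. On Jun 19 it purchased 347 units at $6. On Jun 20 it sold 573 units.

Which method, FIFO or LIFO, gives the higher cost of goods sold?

FIFO

FIFO COGS: 247 @ $9 + 276 @ $9 + 50 @ $10 = $5,207
LIFO COGS: 347 @ $6 + 64 @ $7 + 125 @ $11 + 37 @ $12 = $4,349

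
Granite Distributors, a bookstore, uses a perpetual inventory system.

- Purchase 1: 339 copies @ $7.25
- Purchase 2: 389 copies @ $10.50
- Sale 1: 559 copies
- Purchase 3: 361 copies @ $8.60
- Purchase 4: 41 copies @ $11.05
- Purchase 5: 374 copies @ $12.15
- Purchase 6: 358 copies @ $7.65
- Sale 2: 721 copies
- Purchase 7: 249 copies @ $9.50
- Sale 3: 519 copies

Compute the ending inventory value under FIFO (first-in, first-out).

Sale 1 (559) [FIFO — oldest first]: 339 @ $7.25 + 220 @ $10.50 = $4,767.75
Sale 2 (721) [FIFO — oldest first]: 169 @ $10.50 + 361 @ $8.60 + 41 @ $11.05 + 150 @ $12.15 = $7,154.65
Sale 3 (519) [FIFO — oldest first]: 224 @ $12.15 + 295 @ $7.65 = $4,978.35
Total COGS = $4,767.75 + $7,154.65 + $4,978.35 = $16,900.75
Ending inventory: 63 @ $7.65 + 249 @ $9.50 = $2,847.45

Ending inventory = $2,847.45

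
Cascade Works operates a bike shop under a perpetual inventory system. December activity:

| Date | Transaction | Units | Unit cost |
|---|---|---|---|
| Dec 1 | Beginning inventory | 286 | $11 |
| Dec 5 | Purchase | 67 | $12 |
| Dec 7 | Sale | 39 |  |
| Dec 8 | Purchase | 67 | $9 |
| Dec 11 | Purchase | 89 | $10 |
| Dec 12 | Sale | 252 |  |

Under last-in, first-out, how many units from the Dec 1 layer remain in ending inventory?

Dec 7, 39 sold [LIFO — newest first]: 39 @ $12 = $468
Dec 12, 252 sold [LIFO — newest first]: 89 @ $10 + 67 @ $9 + 28 @ $12 + 68 @ $11 = $2,577
Total COGS = $468 + $2,577 = $3,045
Ending inventory: 218 @ $11 = $2,398

218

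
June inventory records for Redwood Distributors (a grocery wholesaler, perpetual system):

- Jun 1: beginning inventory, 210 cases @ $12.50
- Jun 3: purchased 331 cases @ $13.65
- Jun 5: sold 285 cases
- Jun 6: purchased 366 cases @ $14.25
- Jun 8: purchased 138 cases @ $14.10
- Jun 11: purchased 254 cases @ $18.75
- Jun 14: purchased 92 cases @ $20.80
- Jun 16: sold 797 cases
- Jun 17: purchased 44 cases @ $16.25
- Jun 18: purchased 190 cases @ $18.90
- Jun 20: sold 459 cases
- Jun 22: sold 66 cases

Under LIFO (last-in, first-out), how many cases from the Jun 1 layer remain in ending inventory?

Jun 5, 285 sold [LIFO — newest first]: 285 @ $13.65 = $3,890.25
Jun 16, 797 sold [LIFO — newest first]: 92 @ $20.80 + 254 @ $18.75 + 138 @ $14.10 + 313 @ $14.25 = $13,082.15
Jun 20, 459 sold [LIFO — newest first]: 190 @ $18.90 + 44 @ $16.25 + 53 @ $14.25 + 46 @ $13.65 + 126 @ $12.50 = $7,264.15
Jun 22, 66 sold [LIFO — newest first]: 66 @ $12.50 = $825.00
Total COGS = $3,890.25 + $13,082.15 + $7,264.15 + $825.00 = $25,061.55
Ending inventory: 18 @ $12.50 = $225.00

18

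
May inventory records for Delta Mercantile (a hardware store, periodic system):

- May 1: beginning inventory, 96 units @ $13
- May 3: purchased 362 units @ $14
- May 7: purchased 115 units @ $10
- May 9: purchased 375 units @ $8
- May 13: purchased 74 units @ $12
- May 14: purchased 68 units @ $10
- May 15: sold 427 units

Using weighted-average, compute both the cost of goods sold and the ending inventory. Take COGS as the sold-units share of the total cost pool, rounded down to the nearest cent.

COGS = $4,714.23; ending inventory = $7,319.77

May 15, sell 427: 427/1090 × $12,034.00 → $4,714.23
Ending inventory (cost pool remaining) = $7,319.77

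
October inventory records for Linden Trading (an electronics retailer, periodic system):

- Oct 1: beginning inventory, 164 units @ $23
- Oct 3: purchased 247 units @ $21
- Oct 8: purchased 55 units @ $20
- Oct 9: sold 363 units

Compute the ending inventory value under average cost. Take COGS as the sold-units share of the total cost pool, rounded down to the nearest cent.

Oct 9, sell 363: 363/466 × $10,059.00 → $7,835.65
Ending inventory (cost pool remaining) = $2,223.35
Check: goods available $10,059.00 = COGS $7,835.65 + ending $2,223.35

Ending inventory = $2,223.35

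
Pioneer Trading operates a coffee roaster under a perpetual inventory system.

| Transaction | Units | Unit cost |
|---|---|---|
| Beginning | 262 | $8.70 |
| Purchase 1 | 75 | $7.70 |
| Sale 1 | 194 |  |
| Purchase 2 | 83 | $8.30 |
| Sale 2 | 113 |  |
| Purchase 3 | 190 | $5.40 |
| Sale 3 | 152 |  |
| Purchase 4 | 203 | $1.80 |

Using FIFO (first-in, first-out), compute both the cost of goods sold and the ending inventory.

COGS = $3,756.40; ending inventory = $1,180.80

Sale 1 (194) [FIFO — oldest first]: 194 @ $8.70 = $1,687.80
Sale 2 (113) [FIFO — oldest first]: 68 @ $8.70 + 45 @ $7.70 = $938.10
Sale 3 (152) [FIFO — oldest first]: 30 @ $7.70 + 83 @ $8.30 + 39 @ $5.40 = $1,130.50
Total COGS = $1,687.80 + $938.10 + $1,130.50 = $3,756.40
Ending inventory: 151 @ $5.40 + 203 @ $1.80 = $1,180.80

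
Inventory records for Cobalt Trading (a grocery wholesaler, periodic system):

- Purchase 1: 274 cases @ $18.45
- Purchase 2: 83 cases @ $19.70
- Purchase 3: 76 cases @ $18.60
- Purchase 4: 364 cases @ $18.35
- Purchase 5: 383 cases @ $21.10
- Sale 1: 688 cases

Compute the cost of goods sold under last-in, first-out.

COGS = $13,678.05

Sale 1 (688) [LIFO — newest first]: 383 @ $21.10 + 305 @ $18.35 = $13,678.05
Ending inventory: 274 @ $18.45 + 83 @ $19.70 + 76 @ $18.60 + 59 @ $18.35 = $9,186.65
Check: goods available $22,864.70 = COGS $13,678.05 + ending $9,186.65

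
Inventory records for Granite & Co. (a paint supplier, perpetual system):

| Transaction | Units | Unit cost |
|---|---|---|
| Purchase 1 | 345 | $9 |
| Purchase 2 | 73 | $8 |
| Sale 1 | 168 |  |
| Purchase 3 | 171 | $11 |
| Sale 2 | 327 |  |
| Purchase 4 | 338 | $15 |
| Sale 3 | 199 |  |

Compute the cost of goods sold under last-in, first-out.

Sale 1 (168) [LIFO — newest first]: 73 @ $8 + 95 @ $9 = $1,439
Sale 2 (327) [LIFO — newest first]: 171 @ $11 + 156 @ $9 = $3,285
Sale 3 (199) [LIFO — newest first]: 199 @ $15 = $2,985
Total COGS = $1,439 + $3,285 + $2,985 = $7,709
Ending inventory: 94 @ $9 + 139 @ $15 = $2,931

COGS = $7,709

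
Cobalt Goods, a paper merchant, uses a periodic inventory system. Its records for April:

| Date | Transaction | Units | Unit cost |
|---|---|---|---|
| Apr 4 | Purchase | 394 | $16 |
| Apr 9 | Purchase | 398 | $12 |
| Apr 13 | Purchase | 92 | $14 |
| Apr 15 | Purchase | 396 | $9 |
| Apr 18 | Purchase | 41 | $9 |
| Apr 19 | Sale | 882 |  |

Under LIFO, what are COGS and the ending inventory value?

COGS = $9,457; ending inventory = $6,844

Apr 19, 882 sold [LIFO — newest first]: 41 @ $9 + 396 @ $9 + 92 @ $14 + 353 @ $12 = $9,457
Ending inventory: 394 @ $16 + 45 @ $12 = $6,844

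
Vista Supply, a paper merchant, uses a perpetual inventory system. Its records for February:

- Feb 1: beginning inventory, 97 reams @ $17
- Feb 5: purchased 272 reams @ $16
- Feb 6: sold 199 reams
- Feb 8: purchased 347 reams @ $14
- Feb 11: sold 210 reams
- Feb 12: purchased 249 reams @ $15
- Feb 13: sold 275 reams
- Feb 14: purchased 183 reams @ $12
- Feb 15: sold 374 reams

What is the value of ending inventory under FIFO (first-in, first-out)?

Ending inventory = $1,080

Feb 6, 199 sold [FIFO — oldest first]: 97 @ $17 + 102 @ $16 = $3,281
Feb 11, 210 sold [FIFO — oldest first]: 170 @ $16 + 40 @ $14 = $3,280
Feb 13, 275 sold [FIFO — oldest first]: 275 @ $14 = $3,850
Feb 15, 374 sold [FIFO — oldest first]: 32 @ $14 + 249 @ $15 + 93 @ $12 = $5,299
Total COGS = $3,281 + $3,280 + $3,850 + $5,299 = $15,710
Ending inventory: 90 @ $12 = $1,080
Check: goods available $16,790 = COGS $15,710 + ending $1,080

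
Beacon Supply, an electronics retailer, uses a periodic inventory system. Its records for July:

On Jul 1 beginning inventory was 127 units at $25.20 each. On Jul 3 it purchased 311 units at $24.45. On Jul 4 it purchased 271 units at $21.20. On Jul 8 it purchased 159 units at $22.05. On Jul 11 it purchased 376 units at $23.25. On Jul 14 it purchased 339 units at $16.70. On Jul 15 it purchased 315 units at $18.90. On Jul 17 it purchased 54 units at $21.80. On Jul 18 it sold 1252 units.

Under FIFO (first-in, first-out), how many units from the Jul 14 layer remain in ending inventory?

Jul 18, 1252 sold [FIFO — oldest first]: 127 @ $25.20 + 311 @ $24.45 + 271 @ $21.20 + 159 @ $22.05 + 376 @ $23.25 + 8 @ $16.70 = $28,931.10
Ending inventory: 331 @ $16.70 + 315 @ $18.90 + 54 @ $21.80 = $12,658.40
Check: goods available $41,589.50 = COGS $28,931.10 + ending $12,658.40

331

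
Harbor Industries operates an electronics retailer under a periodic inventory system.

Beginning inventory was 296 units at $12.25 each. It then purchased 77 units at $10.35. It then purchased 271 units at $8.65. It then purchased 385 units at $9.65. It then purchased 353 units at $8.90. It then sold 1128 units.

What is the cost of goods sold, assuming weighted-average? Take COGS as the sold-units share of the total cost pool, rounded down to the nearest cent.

Sale 1, sell 1128: 1128/1382 × $13,624.05 → $11,120.06
Ending inventory (cost pool remaining) = $2,503.99
Check: goods available $13,624.05 = COGS $11,120.06 + ending $2,503.99

COGS = $11,120.06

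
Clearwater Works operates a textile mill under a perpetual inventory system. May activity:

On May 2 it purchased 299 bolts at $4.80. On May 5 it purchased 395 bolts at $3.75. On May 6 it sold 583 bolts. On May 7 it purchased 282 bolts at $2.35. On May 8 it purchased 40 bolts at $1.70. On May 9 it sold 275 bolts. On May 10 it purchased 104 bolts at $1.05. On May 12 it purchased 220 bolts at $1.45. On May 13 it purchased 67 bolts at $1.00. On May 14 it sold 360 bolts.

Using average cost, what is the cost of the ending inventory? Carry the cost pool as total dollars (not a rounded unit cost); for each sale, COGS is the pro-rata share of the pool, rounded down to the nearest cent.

Ending inventory = $320.87

After May 2: 299 on hand, pool $1,435.20 (≈ $4.8000 each)
After May 5: 694 on hand, pool $2,916.45 (≈ $4.2024 each)
May 6, sell 583: 583/694 × $2,916.45 → $2,449.98
After May 7: 393 on hand, pool $1,129.17 (≈ $2.8732 each)
After May 8: 433 on hand, pool $1,197.17 (≈ $2.7648 each)
May 9, sell 275: 275/433 × $1,197.17 → $760.32
After May 10: 262 on hand, pool $546.05 (≈ $2.0842 each)
After May 12: 482 on hand, pool $865.05 (≈ $1.7947 each)
After May 13: 549 on hand, pool $932.05 (≈ $1.6977 each)
May 14, sell 360: 360/549 × $932.05 → $611.18
Total COGS = $2,449.98 + $760.32 + $611.18 = $3,821.48
Ending inventory (cost pool remaining) = $320.87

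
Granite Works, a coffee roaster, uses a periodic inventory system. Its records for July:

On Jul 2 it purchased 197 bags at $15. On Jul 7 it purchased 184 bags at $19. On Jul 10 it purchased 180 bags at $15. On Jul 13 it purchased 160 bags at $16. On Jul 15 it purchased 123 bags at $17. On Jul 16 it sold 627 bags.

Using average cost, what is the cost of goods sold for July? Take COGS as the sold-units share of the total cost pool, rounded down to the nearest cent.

COGS = $10,253.38

Jul 16, sell 627: 627/844 × $13,802.00 → $10,253.38
Ending inventory (cost pool remaining) = $3,548.62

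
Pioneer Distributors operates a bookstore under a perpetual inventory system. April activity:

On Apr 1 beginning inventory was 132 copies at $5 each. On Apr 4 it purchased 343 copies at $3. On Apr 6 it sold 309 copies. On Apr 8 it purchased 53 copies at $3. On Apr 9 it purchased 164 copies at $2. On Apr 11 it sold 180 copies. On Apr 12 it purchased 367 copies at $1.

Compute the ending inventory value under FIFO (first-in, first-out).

Apr 6, 309 sold [FIFO — oldest first]: 132 @ $5 + 177 @ $3 = $1,191
Apr 11, 180 sold [FIFO — oldest first]: 166 @ $3 + 14 @ $3 = $540
Total COGS = $1,191 + $540 = $1,731
Ending inventory: 39 @ $3 + 164 @ $2 + 367 @ $1 = $812

Ending inventory = $812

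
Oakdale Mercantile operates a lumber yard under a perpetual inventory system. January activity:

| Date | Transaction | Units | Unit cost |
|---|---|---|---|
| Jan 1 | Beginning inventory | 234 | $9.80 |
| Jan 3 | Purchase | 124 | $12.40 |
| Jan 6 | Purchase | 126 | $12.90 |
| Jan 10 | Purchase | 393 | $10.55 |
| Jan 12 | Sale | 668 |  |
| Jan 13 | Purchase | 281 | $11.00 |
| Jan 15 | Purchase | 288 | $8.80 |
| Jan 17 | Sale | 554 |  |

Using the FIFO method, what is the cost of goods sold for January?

Jan 12, 668 sold [FIFO — oldest first]: 234 @ $9.80 + 124 @ $12.40 + 126 @ $12.90 + 184 @ $10.55 = $7,397.40
Jan 17, 554 sold [FIFO — oldest first]: 209 @ $10.55 + 281 @ $11.00 + 64 @ $8.80 = $5,859.15
Total COGS = $7,397.40 + $5,859.15 = $13,256.55
Ending inventory: 224 @ $8.80 = $1,971.20

COGS = $13,256.55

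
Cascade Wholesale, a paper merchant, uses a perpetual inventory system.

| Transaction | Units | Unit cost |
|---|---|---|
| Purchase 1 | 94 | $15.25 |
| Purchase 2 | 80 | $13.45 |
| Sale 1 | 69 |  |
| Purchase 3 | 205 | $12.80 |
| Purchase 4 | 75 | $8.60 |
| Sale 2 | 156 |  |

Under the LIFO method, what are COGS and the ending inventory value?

Sale 1 (69) [LIFO — newest first]: 69 @ $13.45 = $928.05
Sale 2 (156) [LIFO — newest first]: 75 @ $8.60 + 81 @ $12.80 = $1,681.80
Total COGS = $928.05 + $1,681.80 = $2,609.85
Ending inventory: 94 @ $15.25 + 11 @ $13.45 + 124 @ $12.80 = $3,168.65

COGS = $2,609.85; ending inventory = $3,168.65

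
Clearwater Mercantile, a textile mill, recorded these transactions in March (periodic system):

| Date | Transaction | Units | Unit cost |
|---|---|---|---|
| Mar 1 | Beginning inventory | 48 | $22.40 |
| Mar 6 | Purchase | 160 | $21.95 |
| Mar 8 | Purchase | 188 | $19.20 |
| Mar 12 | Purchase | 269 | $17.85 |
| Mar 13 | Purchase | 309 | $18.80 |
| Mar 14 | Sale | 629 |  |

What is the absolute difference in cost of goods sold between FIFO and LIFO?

$765.80

FIFO COGS: 48 @ $22.40 + 160 @ $21.95 + 188 @ $19.20 + 233 @ $17.85 = $12,355.85
LIFO COGS: 309 @ $18.80 + 269 @ $17.85 + 51 @ $19.20 = $11,590.05
Difference = |$12,355.85 − $11,590.05| = $765.80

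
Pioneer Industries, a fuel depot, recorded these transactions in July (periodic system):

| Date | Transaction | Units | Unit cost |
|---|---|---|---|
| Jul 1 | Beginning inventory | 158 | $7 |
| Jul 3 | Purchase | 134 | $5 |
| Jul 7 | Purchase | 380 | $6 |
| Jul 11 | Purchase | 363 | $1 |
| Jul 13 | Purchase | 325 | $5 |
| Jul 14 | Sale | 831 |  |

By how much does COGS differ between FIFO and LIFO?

$1,369

FIFO COGS: 158 @ $7 + 134 @ $5 + 380 @ $6 + 159 @ $1 = $4,215
LIFO COGS: 325 @ $5 + 363 @ $1 + 143 @ $6 = $2,846
Difference = |$4,215 − $2,846| = $1,369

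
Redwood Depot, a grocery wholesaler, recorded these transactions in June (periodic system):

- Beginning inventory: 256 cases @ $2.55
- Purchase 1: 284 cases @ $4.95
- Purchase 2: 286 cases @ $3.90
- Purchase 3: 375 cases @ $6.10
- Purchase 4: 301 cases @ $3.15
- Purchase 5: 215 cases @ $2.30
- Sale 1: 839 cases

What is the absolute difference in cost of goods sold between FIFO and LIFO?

$159.65

FIFO COGS: 256 @ $2.55 + 284 @ $4.95 + 286 @ $3.90 + 13 @ $6.10 = $3,253.30
LIFO COGS: 215 @ $2.30 + 301 @ $3.15 + 323 @ $6.10 = $3,412.95
Difference = |$3,253.30 − $3,412.95| = $159.65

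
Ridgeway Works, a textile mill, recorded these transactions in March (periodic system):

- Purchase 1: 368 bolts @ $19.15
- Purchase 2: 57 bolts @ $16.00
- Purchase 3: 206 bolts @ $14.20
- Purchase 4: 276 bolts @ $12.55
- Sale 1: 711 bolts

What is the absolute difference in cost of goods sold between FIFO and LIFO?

FIFO COGS: 368 @ $19.15 + 57 @ $16.00 + 206 @ $14.20 + 80 @ $12.55 = $11,888.40
LIFO COGS: 276 @ $12.55 + 206 @ $14.20 + 57 @ $16.00 + 172 @ $19.15 = $10,594.80
Difference = |$11,888.40 − $10,594.80| = $1,293.60

$1,293.60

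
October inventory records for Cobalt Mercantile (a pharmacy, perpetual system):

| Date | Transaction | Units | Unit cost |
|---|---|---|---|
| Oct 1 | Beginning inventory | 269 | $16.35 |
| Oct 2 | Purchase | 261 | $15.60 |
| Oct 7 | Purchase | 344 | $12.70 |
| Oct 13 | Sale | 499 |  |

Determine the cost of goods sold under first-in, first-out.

Oct 13, 499 sold [FIFO — oldest first]: 269 @ $16.35 + 230 @ $15.60 = $7,986.15
Ending inventory: 31 @ $15.60 + 344 @ $12.70 = $4,852.40

COGS = $7,986.15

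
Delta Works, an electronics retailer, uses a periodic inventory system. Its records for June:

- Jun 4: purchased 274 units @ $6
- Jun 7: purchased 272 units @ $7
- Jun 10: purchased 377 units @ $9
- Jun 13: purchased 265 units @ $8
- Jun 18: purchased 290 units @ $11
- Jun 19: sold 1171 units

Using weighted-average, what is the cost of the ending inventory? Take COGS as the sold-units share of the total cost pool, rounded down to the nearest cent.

Jun 19, sell 1171: 1171/1478 × $12,251.00 → $9,706.30
Ending inventory (cost pool remaining) = $2,544.70
Check: goods available $12,251.00 = COGS $9,706.30 + ending $2,544.70

Ending inventory = $2,544.70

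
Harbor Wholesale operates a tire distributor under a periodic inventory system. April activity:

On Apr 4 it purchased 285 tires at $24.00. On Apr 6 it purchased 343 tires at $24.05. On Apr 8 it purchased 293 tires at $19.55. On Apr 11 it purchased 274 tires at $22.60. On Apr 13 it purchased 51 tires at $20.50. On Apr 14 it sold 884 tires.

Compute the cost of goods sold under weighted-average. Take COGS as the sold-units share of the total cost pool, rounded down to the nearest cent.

COGS = $19,904.33

Apr 14, sell 884: 884/1246 × $28,055.20 → $19,904.33
Ending inventory (cost pool remaining) = $8,150.87
Check: goods available $28,055.20 = COGS $19,904.33 + ending $8,150.87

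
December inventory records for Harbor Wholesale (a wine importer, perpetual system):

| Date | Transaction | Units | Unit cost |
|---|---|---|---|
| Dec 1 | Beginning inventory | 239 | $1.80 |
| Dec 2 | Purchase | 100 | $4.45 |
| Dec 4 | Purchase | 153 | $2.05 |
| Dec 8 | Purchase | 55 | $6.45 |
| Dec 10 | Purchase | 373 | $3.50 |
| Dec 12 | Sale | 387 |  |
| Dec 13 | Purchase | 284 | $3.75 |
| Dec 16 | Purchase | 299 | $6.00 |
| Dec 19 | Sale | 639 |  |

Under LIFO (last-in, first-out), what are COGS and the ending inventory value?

COGS = $4,550.00; ending inventory = $1,158.10

Dec 12, 387 sold [LIFO — newest first]: 373 @ $3.50 + 14 @ $6.45 = $1,395.80
Dec 19, 639 sold [LIFO — newest first]: 299 @ $6.00 + 284 @ $3.75 + 41 @ $6.45 + 15 @ $2.05 = $3,154.20
Total COGS = $1,395.80 + $3,154.20 = $4,550.00
Ending inventory: 239 @ $1.80 + 100 @ $4.45 + 138 @ $2.05 = $1,158.10
Check: goods available $5,708.10 = COGS $4,550.00 + ending $1,158.10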